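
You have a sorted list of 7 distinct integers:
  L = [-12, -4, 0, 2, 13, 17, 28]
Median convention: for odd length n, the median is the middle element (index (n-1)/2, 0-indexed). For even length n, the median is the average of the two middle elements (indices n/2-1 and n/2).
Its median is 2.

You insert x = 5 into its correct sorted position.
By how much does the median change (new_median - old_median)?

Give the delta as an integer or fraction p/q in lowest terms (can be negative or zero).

Answer: 3/2

Derivation:
Old median = 2
After inserting x = 5: new sorted = [-12, -4, 0, 2, 5, 13, 17, 28]
New median = 7/2
Delta = 7/2 - 2 = 3/2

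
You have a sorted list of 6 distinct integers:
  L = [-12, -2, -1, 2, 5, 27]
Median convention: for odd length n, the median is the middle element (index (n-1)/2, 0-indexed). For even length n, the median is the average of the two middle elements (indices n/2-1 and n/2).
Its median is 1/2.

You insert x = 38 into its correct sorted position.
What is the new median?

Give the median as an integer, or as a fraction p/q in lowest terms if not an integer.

Answer: 2

Derivation:
Old list (sorted, length 6): [-12, -2, -1, 2, 5, 27]
Old median = 1/2
Insert x = 38
Old length even (6). Middle pair: indices 2,3 = -1,2.
New length odd (7). New median = single middle element.
x = 38: 6 elements are < x, 0 elements are > x.
New sorted list: [-12, -2, -1, 2, 5, 27, 38]
New median = 2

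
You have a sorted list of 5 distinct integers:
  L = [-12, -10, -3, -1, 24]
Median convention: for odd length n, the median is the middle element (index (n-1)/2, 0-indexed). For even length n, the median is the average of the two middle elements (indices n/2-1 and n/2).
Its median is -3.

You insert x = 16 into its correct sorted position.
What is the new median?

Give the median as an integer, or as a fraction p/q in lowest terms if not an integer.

Old list (sorted, length 5): [-12, -10, -3, -1, 24]
Old median = -3
Insert x = 16
Old length odd (5). Middle was index 2 = -3.
New length even (6). New median = avg of two middle elements.
x = 16: 4 elements are < x, 1 elements are > x.
New sorted list: [-12, -10, -3, -1, 16, 24]
New median = -2

Answer: -2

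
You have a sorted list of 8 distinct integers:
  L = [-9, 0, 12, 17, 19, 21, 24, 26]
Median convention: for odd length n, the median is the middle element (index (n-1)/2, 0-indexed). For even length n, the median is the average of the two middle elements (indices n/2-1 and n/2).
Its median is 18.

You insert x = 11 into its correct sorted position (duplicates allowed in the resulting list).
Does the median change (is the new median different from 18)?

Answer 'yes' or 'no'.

Answer: yes

Derivation:
Old median = 18
Insert x = 11
New median = 17
Changed? yes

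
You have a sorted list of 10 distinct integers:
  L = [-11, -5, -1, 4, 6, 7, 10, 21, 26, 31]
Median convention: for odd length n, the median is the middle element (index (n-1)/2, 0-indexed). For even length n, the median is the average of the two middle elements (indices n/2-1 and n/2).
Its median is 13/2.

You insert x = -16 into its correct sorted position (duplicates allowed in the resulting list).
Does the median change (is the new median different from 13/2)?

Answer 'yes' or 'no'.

Answer: yes

Derivation:
Old median = 13/2
Insert x = -16
New median = 6
Changed? yes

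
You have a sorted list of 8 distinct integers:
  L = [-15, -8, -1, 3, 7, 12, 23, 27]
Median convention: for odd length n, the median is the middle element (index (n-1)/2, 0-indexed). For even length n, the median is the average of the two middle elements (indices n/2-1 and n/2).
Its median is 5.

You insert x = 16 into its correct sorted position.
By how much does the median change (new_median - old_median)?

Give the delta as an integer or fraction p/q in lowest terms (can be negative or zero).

Answer: 2

Derivation:
Old median = 5
After inserting x = 16: new sorted = [-15, -8, -1, 3, 7, 12, 16, 23, 27]
New median = 7
Delta = 7 - 5 = 2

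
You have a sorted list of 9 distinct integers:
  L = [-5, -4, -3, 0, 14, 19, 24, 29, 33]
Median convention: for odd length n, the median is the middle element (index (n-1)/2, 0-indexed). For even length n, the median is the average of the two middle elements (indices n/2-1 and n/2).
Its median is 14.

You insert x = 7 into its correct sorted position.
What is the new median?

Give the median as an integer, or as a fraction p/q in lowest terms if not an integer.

Answer: 21/2

Derivation:
Old list (sorted, length 9): [-5, -4, -3, 0, 14, 19, 24, 29, 33]
Old median = 14
Insert x = 7
Old length odd (9). Middle was index 4 = 14.
New length even (10). New median = avg of two middle elements.
x = 7: 4 elements are < x, 5 elements are > x.
New sorted list: [-5, -4, -3, 0, 7, 14, 19, 24, 29, 33]
New median = 21/2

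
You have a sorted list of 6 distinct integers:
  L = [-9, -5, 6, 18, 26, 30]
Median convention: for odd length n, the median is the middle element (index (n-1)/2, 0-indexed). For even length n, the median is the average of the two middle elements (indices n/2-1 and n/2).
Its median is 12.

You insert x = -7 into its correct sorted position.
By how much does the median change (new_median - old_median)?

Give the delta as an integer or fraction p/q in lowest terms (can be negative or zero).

Answer: -6

Derivation:
Old median = 12
After inserting x = -7: new sorted = [-9, -7, -5, 6, 18, 26, 30]
New median = 6
Delta = 6 - 12 = -6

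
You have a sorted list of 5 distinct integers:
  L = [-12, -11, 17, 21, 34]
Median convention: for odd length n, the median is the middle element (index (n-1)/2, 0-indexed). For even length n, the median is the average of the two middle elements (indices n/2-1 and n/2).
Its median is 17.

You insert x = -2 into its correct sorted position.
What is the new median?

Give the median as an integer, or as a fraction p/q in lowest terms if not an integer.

Answer: 15/2

Derivation:
Old list (sorted, length 5): [-12, -11, 17, 21, 34]
Old median = 17
Insert x = -2
Old length odd (5). Middle was index 2 = 17.
New length even (6). New median = avg of two middle elements.
x = -2: 2 elements are < x, 3 elements are > x.
New sorted list: [-12, -11, -2, 17, 21, 34]
New median = 15/2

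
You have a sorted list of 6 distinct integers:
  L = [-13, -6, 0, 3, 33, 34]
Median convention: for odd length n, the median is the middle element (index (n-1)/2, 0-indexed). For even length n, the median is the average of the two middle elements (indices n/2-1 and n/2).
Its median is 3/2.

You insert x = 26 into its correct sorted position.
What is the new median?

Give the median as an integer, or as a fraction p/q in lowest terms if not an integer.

Answer: 3

Derivation:
Old list (sorted, length 6): [-13, -6, 0, 3, 33, 34]
Old median = 3/2
Insert x = 26
Old length even (6). Middle pair: indices 2,3 = 0,3.
New length odd (7). New median = single middle element.
x = 26: 4 elements are < x, 2 elements are > x.
New sorted list: [-13, -6, 0, 3, 26, 33, 34]
New median = 3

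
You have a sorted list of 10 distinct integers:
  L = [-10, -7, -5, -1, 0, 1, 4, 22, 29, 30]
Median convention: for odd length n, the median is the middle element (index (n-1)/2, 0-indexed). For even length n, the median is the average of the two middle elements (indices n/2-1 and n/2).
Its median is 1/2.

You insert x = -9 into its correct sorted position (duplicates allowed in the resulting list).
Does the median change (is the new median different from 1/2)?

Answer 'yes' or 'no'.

Old median = 1/2
Insert x = -9
New median = 0
Changed? yes

Answer: yes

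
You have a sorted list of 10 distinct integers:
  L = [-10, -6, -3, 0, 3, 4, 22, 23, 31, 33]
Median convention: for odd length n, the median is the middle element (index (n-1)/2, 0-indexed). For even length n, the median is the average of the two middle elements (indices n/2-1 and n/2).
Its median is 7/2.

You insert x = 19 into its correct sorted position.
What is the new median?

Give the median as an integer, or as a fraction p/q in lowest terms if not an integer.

Old list (sorted, length 10): [-10, -6, -3, 0, 3, 4, 22, 23, 31, 33]
Old median = 7/2
Insert x = 19
Old length even (10). Middle pair: indices 4,5 = 3,4.
New length odd (11). New median = single middle element.
x = 19: 6 elements are < x, 4 elements are > x.
New sorted list: [-10, -6, -3, 0, 3, 4, 19, 22, 23, 31, 33]
New median = 4

Answer: 4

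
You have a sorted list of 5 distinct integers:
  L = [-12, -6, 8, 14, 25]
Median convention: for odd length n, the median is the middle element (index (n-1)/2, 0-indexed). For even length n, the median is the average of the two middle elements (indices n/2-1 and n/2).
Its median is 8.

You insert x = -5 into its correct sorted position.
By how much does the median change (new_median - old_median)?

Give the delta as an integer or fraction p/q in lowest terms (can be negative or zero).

Old median = 8
After inserting x = -5: new sorted = [-12, -6, -5, 8, 14, 25]
New median = 3/2
Delta = 3/2 - 8 = -13/2

Answer: -13/2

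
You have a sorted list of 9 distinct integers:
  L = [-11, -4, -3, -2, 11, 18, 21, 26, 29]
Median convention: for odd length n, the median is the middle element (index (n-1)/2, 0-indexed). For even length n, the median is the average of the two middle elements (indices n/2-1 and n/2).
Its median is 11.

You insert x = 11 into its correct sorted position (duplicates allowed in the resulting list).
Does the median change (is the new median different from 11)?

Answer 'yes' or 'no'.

Answer: no

Derivation:
Old median = 11
Insert x = 11
New median = 11
Changed? no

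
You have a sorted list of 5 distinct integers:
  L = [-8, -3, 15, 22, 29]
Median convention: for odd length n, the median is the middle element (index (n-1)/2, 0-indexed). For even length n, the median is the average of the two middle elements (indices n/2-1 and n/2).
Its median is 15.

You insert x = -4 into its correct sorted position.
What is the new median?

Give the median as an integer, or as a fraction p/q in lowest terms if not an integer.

Answer: 6

Derivation:
Old list (sorted, length 5): [-8, -3, 15, 22, 29]
Old median = 15
Insert x = -4
Old length odd (5). Middle was index 2 = 15.
New length even (6). New median = avg of two middle elements.
x = -4: 1 elements are < x, 4 elements are > x.
New sorted list: [-8, -4, -3, 15, 22, 29]
New median = 6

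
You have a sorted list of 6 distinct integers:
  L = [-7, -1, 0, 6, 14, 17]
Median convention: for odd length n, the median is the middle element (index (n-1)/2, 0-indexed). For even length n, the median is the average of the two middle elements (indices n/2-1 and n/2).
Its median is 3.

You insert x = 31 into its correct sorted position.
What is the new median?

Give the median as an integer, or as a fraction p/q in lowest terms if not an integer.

Old list (sorted, length 6): [-7, -1, 0, 6, 14, 17]
Old median = 3
Insert x = 31
Old length even (6). Middle pair: indices 2,3 = 0,6.
New length odd (7). New median = single middle element.
x = 31: 6 elements are < x, 0 elements are > x.
New sorted list: [-7, -1, 0, 6, 14, 17, 31]
New median = 6

Answer: 6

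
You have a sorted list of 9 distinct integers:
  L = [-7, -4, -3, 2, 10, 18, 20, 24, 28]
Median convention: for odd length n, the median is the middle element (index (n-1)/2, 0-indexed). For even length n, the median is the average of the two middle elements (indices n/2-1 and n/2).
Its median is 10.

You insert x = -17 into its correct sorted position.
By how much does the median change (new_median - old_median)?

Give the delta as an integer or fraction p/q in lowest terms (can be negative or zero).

Old median = 10
After inserting x = -17: new sorted = [-17, -7, -4, -3, 2, 10, 18, 20, 24, 28]
New median = 6
Delta = 6 - 10 = -4

Answer: -4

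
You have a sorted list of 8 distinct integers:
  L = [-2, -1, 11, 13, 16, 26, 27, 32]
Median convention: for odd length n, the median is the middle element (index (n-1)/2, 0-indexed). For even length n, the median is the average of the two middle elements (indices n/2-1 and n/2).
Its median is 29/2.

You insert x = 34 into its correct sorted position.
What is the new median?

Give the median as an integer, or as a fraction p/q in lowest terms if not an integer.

Answer: 16

Derivation:
Old list (sorted, length 8): [-2, -1, 11, 13, 16, 26, 27, 32]
Old median = 29/2
Insert x = 34
Old length even (8). Middle pair: indices 3,4 = 13,16.
New length odd (9). New median = single middle element.
x = 34: 8 elements are < x, 0 elements are > x.
New sorted list: [-2, -1, 11, 13, 16, 26, 27, 32, 34]
New median = 16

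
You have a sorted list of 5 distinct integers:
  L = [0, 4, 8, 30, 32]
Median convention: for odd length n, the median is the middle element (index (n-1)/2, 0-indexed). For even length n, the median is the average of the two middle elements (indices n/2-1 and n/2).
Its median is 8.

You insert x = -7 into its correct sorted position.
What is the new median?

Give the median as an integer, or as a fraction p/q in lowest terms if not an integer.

Old list (sorted, length 5): [0, 4, 8, 30, 32]
Old median = 8
Insert x = -7
Old length odd (5). Middle was index 2 = 8.
New length even (6). New median = avg of two middle elements.
x = -7: 0 elements are < x, 5 elements are > x.
New sorted list: [-7, 0, 4, 8, 30, 32]
New median = 6

Answer: 6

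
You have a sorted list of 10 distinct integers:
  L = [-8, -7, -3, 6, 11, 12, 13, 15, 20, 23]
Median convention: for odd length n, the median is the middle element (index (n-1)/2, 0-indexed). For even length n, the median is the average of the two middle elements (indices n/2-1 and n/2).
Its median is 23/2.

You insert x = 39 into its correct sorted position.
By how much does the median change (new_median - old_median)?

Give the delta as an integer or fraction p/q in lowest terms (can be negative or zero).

Old median = 23/2
After inserting x = 39: new sorted = [-8, -7, -3, 6, 11, 12, 13, 15, 20, 23, 39]
New median = 12
Delta = 12 - 23/2 = 1/2

Answer: 1/2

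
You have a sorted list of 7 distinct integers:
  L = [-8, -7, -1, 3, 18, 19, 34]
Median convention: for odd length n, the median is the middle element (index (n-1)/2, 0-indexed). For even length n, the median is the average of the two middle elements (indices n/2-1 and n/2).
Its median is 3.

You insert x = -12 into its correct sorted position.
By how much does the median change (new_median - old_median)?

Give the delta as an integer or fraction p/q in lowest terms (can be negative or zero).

Old median = 3
After inserting x = -12: new sorted = [-12, -8, -7, -1, 3, 18, 19, 34]
New median = 1
Delta = 1 - 3 = -2

Answer: -2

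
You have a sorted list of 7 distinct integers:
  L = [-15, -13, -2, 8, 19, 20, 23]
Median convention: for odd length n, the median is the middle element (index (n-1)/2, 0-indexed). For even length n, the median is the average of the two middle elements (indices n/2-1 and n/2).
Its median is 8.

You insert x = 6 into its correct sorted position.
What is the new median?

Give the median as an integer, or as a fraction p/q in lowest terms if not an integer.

Answer: 7

Derivation:
Old list (sorted, length 7): [-15, -13, -2, 8, 19, 20, 23]
Old median = 8
Insert x = 6
Old length odd (7). Middle was index 3 = 8.
New length even (8). New median = avg of two middle elements.
x = 6: 3 elements are < x, 4 elements are > x.
New sorted list: [-15, -13, -2, 6, 8, 19, 20, 23]
New median = 7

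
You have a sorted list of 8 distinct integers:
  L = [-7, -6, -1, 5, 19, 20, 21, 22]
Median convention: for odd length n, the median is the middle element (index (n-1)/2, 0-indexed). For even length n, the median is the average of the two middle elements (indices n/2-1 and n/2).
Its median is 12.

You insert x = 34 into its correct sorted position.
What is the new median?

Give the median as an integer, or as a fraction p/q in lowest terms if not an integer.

Old list (sorted, length 8): [-7, -6, -1, 5, 19, 20, 21, 22]
Old median = 12
Insert x = 34
Old length even (8). Middle pair: indices 3,4 = 5,19.
New length odd (9). New median = single middle element.
x = 34: 8 elements are < x, 0 elements are > x.
New sorted list: [-7, -6, -1, 5, 19, 20, 21, 22, 34]
New median = 19

Answer: 19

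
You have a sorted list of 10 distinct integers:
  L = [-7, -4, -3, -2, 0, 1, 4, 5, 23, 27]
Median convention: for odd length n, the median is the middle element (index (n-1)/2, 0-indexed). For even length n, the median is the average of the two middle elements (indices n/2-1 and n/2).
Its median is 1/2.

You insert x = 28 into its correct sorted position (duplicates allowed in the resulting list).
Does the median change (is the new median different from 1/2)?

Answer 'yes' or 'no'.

Old median = 1/2
Insert x = 28
New median = 1
Changed? yes

Answer: yes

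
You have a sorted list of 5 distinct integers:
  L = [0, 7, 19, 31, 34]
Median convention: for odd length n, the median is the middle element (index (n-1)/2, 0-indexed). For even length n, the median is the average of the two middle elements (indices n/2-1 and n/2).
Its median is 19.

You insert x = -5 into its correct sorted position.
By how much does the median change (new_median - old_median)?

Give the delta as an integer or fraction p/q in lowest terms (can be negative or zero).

Old median = 19
After inserting x = -5: new sorted = [-5, 0, 7, 19, 31, 34]
New median = 13
Delta = 13 - 19 = -6

Answer: -6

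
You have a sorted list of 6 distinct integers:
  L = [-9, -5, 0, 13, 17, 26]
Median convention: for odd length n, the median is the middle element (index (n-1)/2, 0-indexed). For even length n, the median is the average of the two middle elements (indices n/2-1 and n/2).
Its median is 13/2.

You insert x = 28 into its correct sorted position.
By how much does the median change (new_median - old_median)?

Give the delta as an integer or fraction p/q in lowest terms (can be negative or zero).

Answer: 13/2

Derivation:
Old median = 13/2
After inserting x = 28: new sorted = [-9, -5, 0, 13, 17, 26, 28]
New median = 13
Delta = 13 - 13/2 = 13/2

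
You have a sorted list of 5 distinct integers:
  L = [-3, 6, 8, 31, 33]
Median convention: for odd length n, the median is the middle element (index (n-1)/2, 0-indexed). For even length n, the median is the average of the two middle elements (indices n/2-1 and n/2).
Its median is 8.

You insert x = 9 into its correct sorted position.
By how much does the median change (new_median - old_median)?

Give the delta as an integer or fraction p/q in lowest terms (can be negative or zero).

Old median = 8
After inserting x = 9: new sorted = [-3, 6, 8, 9, 31, 33]
New median = 17/2
Delta = 17/2 - 8 = 1/2

Answer: 1/2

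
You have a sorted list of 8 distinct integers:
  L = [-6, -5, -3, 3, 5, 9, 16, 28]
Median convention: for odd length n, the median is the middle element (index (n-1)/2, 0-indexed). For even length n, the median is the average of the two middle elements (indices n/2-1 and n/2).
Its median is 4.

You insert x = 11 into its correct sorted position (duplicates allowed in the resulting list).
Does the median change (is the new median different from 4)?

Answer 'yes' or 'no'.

Answer: yes

Derivation:
Old median = 4
Insert x = 11
New median = 5
Changed? yes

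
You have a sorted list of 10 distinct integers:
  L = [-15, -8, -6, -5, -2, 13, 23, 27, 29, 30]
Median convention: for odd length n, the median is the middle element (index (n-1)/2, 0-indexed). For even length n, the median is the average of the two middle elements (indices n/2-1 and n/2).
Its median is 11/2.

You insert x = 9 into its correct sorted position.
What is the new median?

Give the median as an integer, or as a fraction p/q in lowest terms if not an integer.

Old list (sorted, length 10): [-15, -8, -6, -5, -2, 13, 23, 27, 29, 30]
Old median = 11/2
Insert x = 9
Old length even (10). Middle pair: indices 4,5 = -2,13.
New length odd (11). New median = single middle element.
x = 9: 5 elements are < x, 5 elements are > x.
New sorted list: [-15, -8, -6, -5, -2, 9, 13, 23, 27, 29, 30]
New median = 9

Answer: 9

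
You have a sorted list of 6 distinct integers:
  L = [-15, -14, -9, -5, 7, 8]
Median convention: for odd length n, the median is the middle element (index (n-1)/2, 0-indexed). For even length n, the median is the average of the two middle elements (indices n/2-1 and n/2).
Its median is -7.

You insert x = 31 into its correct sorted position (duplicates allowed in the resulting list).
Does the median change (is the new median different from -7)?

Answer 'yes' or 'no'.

Old median = -7
Insert x = 31
New median = -5
Changed? yes

Answer: yes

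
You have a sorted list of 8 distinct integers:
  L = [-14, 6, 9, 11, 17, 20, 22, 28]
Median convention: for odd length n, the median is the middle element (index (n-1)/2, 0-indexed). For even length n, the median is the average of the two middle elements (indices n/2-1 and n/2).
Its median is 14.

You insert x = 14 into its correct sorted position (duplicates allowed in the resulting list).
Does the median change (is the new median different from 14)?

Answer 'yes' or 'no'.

Answer: no

Derivation:
Old median = 14
Insert x = 14
New median = 14
Changed? no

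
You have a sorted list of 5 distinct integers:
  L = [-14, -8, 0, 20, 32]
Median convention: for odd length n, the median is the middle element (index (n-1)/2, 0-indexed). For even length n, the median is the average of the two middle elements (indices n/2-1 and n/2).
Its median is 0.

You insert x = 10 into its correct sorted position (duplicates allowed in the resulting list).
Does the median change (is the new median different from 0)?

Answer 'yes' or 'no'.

Answer: yes

Derivation:
Old median = 0
Insert x = 10
New median = 5
Changed? yes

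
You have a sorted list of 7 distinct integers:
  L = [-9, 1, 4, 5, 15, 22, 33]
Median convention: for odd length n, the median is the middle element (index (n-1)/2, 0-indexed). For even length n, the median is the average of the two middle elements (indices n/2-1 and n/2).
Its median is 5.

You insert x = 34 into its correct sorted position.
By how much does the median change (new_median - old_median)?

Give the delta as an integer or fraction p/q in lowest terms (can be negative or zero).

Old median = 5
After inserting x = 34: new sorted = [-9, 1, 4, 5, 15, 22, 33, 34]
New median = 10
Delta = 10 - 5 = 5

Answer: 5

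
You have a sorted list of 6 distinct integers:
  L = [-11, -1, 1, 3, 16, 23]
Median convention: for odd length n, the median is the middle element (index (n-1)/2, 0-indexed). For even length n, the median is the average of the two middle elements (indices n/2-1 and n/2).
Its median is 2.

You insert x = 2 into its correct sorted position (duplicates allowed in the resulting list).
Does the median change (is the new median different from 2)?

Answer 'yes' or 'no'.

Answer: no

Derivation:
Old median = 2
Insert x = 2
New median = 2
Changed? no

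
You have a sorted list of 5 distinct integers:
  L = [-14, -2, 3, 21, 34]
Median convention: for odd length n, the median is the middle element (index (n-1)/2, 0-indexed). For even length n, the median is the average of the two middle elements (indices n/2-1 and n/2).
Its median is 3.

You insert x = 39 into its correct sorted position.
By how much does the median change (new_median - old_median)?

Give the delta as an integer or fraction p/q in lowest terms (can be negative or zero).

Old median = 3
After inserting x = 39: new sorted = [-14, -2, 3, 21, 34, 39]
New median = 12
Delta = 12 - 3 = 9

Answer: 9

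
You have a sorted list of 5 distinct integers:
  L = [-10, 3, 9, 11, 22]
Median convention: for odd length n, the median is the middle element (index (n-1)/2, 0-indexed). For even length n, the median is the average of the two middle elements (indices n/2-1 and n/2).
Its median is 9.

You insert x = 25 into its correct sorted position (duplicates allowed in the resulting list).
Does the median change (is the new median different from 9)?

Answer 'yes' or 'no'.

Answer: yes

Derivation:
Old median = 9
Insert x = 25
New median = 10
Changed? yes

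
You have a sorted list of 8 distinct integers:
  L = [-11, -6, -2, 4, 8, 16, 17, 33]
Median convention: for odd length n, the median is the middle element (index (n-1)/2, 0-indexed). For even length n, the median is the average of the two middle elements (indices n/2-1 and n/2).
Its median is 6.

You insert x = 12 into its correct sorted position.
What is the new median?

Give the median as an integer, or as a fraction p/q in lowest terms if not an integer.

Answer: 8

Derivation:
Old list (sorted, length 8): [-11, -6, -2, 4, 8, 16, 17, 33]
Old median = 6
Insert x = 12
Old length even (8). Middle pair: indices 3,4 = 4,8.
New length odd (9). New median = single middle element.
x = 12: 5 elements are < x, 3 elements are > x.
New sorted list: [-11, -6, -2, 4, 8, 12, 16, 17, 33]
New median = 8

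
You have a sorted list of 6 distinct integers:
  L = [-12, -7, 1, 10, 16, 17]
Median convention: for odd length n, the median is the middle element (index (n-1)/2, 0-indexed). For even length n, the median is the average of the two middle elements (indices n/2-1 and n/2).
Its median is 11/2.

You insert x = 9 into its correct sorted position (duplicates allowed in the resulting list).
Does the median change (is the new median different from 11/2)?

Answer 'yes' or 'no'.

Old median = 11/2
Insert x = 9
New median = 9
Changed? yes

Answer: yes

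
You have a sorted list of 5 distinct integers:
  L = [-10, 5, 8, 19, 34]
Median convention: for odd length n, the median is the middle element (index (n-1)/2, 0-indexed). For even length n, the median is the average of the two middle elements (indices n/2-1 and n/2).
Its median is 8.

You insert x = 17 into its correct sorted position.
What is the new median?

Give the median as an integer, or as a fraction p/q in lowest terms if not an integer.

Answer: 25/2

Derivation:
Old list (sorted, length 5): [-10, 5, 8, 19, 34]
Old median = 8
Insert x = 17
Old length odd (5). Middle was index 2 = 8.
New length even (6). New median = avg of two middle elements.
x = 17: 3 elements are < x, 2 elements are > x.
New sorted list: [-10, 5, 8, 17, 19, 34]
New median = 25/2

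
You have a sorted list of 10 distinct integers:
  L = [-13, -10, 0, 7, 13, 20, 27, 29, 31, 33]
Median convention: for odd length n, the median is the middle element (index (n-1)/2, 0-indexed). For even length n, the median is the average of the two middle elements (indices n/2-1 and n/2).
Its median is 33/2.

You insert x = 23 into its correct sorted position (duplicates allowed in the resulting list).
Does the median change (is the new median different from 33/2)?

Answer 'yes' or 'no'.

Old median = 33/2
Insert x = 23
New median = 20
Changed? yes

Answer: yes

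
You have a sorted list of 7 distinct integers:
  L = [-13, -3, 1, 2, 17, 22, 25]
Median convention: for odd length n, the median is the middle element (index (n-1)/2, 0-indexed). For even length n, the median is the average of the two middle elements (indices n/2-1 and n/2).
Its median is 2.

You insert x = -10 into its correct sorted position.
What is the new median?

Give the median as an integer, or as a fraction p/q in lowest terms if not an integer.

Old list (sorted, length 7): [-13, -3, 1, 2, 17, 22, 25]
Old median = 2
Insert x = -10
Old length odd (7). Middle was index 3 = 2.
New length even (8). New median = avg of two middle elements.
x = -10: 1 elements are < x, 6 elements are > x.
New sorted list: [-13, -10, -3, 1, 2, 17, 22, 25]
New median = 3/2

Answer: 3/2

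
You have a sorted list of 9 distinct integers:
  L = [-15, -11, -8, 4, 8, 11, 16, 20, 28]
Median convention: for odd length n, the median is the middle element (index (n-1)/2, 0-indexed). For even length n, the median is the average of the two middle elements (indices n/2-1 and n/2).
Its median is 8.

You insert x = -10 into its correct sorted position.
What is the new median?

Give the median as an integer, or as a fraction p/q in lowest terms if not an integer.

Answer: 6

Derivation:
Old list (sorted, length 9): [-15, -11, -8, 4, 8, 11, 16, 20, 28]
Old median = 8
Insert x = -10
Old length odd (9). Middle was index 4 = 8.
New length even (10). New median = avg of two middle elements.
x = -10: 2 elements are < x, 7 elements are > x.
New sorted list: [-15, -11, -10, -8, 4, 8, 11, 16, 20, 28]
New median = 6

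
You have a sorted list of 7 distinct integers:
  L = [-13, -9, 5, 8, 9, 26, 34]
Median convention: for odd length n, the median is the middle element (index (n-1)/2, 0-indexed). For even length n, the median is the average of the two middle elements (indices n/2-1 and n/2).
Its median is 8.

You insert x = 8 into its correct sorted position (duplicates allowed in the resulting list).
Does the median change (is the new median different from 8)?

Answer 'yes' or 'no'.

Answer: no

Derivation:
Old median = 8
Insert x = 8
New median = 8
Changed? no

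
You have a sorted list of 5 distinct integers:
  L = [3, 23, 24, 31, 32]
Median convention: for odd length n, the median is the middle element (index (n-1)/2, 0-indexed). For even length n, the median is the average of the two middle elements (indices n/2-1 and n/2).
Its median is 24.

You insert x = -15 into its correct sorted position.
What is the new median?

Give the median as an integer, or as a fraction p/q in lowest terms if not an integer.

Old list (sorted, length 5): [3, 23, 24, 31, 32]
Old median = 24
Insert x = -15
Old length odd (5). Middle was index 2 = 24.
New length even (6). New median = avg of two middle elements.
x = -15: 0 elements are < x, 5 elements are > x.
New sorted list: [-15, 3, 23, 24, 31, 32]
New median = 47/2

Answer: 47/2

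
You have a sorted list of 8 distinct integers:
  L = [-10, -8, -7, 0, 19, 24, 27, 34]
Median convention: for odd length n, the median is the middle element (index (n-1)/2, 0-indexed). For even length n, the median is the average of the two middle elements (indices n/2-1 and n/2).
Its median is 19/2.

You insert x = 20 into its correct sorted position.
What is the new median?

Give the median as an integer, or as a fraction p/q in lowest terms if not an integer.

Old list (sorted, length 8): [-10, -8, -7, 0, 19, 24, 27, 34]
Old median = 19/2
Insert x = 20
Old length even (8). Middle pair: indices 3,4 = 0,19.
New length odd (9). New median = single middle element.
x = 20: 5 elements are < x, 3 elements are > x.
New sorted list: [-10, -8, -7, 0, 19, 20, 24, 27, 34]
New median = 19

Answer: 19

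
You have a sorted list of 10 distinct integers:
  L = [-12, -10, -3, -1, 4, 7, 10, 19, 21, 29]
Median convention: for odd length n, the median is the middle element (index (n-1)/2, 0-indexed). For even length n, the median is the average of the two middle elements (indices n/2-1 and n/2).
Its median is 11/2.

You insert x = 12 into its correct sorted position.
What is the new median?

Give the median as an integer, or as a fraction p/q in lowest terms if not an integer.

Answer: 7

Derivation:
Old list (sorted, length 10): [-12, -10, -3, -1, 4, 7, 10, 19, 21, 29]
Old median = 11/2
Insert x = 12
Old length even (10). Middle pair: indices 4,5 = 4,7.
New length odd (11). New median = single middle element.
x = 12: 7 elements are < x, 3 elements are > x.
New sorted list: [-12, -10, -3, -1, 4, 7, 10, 12, 19, 21, 29]
New median = 7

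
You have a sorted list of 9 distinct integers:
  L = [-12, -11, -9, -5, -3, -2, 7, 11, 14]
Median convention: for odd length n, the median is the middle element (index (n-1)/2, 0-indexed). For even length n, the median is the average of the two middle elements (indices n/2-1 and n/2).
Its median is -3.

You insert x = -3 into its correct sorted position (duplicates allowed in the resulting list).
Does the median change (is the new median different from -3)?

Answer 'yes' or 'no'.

Old median = -3
Insert x = -3
New median = -3
Changed? no

Answer: no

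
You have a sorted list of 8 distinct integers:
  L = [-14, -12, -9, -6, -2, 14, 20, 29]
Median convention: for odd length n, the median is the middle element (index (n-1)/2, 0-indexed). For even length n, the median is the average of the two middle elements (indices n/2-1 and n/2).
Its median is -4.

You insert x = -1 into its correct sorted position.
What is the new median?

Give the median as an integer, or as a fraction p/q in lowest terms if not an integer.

Old list (sorted, length 8): [-14, -12, -9, -6, -2, 14, 20, 29]
Old median = -4
Insert x = -1
Old length even (8). Middle pair: indices 3,4 = -6,-2.
New length odd (9). New median = single middle element.
x = -1: 5 elements are < x, 3 elements are > x.
New sorted list: [-14, -12, -9, -6, -2, -1, 14, 20, 29]
New median = -2

Answer: -2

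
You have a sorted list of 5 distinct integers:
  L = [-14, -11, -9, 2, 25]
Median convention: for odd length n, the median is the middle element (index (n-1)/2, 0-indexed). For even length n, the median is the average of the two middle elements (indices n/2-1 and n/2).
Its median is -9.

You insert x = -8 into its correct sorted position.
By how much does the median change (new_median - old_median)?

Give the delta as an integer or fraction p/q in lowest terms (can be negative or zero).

Old median = -9
After inserting x = -8: new sorted = [-14, -11, -9, -8, 2, 25]
New median = -17/2
Delta = -17/2 - -9 = 1/2

Answer: 1/2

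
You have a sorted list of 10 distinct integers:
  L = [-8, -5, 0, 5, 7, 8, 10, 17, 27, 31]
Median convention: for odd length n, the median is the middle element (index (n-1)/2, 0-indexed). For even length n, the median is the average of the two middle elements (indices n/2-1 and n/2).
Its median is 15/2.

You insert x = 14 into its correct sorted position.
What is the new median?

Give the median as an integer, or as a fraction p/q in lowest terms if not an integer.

Old list (sorted, length 10): [-8, -5, 0, 5, 7, 8, 10, 17, 27, 31]
Old median = 15/2
Insert x = 14
Old length even (10). Middle pair: indices 4,5 = 7,8.
New length odd (11). New median = single middle element.
x = 14: 7 elements are < x, 3 elements are > x.
New sorted list: [-8, -5, 0, 5, 7, 8, 10, 14, 17, 27, 31]
New median = 8

Answer: 8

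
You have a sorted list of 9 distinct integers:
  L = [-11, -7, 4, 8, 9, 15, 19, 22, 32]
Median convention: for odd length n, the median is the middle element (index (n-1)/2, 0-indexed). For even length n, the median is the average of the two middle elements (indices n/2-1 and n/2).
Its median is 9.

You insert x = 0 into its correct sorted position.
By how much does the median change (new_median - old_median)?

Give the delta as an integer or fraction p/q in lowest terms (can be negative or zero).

Old median = 9
After inserting x = 0: new sorted = [-11, -7, 0, 4, 8, 9, 15, 19, 22, 32]
New median = 17/2
Delta = 17/2 - 9 = -1/2

Answer: -1/2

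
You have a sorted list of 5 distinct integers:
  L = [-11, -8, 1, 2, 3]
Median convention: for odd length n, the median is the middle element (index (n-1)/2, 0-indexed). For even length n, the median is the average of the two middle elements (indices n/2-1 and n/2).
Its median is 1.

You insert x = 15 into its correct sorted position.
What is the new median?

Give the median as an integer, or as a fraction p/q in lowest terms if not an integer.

Answer: 3/2

Derivation:
Old list (sorted, length 5): [-11, -8, 1, 2, 3]
Old median = 1
Insert x = 15
Old length odd (5). Middle was index 2 = 1.
New length even (6). New median = avg of two middle elements.
x = 15: 5 elements are < x, 0 elements are > x.
New sorted list: [-11, -8, 1, 2, 3, 15]
New median = 3/2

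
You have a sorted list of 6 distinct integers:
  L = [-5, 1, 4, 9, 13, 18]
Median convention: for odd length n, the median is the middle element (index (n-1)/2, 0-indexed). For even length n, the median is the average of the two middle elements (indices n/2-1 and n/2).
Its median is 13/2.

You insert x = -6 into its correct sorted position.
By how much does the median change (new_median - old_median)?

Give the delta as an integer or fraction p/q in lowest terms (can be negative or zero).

Answer: -5/2

Derivation:
Old median = 13/2
After inserting x = -6: new sorted = [-6, -5, 1, 4, 9, 13, 18]
New median = 4
Delta = 4 - 13/2 = -5/2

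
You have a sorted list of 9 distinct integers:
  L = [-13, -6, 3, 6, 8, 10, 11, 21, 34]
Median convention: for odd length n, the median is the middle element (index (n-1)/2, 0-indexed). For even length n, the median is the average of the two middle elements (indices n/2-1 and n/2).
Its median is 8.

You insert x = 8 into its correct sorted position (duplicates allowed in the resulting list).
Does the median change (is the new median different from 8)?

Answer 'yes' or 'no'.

Old median = 8
Insert x = 8
New median = 8
Changed? no

Answer: no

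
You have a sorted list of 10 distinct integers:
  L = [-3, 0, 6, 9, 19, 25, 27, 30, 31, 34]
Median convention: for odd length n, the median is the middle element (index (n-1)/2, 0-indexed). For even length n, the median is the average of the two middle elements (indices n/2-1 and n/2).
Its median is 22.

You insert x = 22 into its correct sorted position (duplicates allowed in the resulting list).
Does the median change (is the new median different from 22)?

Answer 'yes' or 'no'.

Answer: no

Derivation:
Old median = 22
Insert x = 22
New median = 22
Changed? no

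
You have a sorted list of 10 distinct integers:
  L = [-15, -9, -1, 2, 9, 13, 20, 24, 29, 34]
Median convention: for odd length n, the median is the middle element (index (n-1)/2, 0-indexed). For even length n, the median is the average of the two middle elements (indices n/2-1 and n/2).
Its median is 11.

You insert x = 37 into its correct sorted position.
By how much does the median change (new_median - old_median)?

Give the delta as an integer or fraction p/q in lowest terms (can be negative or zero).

Old median = 11
After inserting x = 37: new sorted = [-15, -9, -1, 2, 9, 13, 20, 24, 29, 34, 37]
New median = 13
Delta = 13 - 11 = 2

Answer: 2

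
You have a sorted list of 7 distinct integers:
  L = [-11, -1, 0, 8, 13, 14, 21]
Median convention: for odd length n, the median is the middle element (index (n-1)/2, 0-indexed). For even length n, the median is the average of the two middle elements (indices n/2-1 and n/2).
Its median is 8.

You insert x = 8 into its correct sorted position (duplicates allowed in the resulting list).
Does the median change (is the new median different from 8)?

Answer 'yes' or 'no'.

Old median = 8
Insert x = 8
New median = 8
Changed? no

Answer: no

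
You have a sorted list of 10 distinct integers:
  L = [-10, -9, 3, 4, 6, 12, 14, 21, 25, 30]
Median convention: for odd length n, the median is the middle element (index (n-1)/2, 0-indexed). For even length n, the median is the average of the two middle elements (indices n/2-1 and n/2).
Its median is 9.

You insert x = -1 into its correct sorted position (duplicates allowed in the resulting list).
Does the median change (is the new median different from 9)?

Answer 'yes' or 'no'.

Old median = 9
Insert x = -1
New median = 6
Changed? yes

Answer: yes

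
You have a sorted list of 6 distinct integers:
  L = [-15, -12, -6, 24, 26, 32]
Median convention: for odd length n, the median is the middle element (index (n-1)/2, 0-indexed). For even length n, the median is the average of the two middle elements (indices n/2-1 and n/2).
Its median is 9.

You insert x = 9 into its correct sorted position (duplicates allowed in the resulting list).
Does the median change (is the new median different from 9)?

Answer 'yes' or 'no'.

Answer: no

Derivation:
Old median = 9
Insert x = 9
New median = 9
Changed? no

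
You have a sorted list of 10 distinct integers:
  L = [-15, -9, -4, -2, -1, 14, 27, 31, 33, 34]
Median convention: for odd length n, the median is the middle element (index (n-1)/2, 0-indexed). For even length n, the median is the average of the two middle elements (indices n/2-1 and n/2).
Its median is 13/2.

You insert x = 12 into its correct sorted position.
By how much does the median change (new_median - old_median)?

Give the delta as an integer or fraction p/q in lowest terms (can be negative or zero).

Old median = 13/2
After inserting x = 12: new sorted = [-15, -9, -4, -2, -1, 12, 14, 27, 31, 33, 34]
New median = 12
Delta = 12 - 13/2 = 11/2

Answer: 11/2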